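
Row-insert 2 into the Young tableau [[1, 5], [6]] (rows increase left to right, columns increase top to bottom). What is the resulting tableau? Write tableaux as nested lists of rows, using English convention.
[[1, 2], [5], [6]]

In row 1, 2 replaces 5 (the leftmost entry greater than 2); 5 is bumped to row 2. In row 2, 5 replaces 6 (the leftmost entry greater than 5); 6 is bumped to row 3. 6 starts a new row 3. The new tableau is [[1, 2], [5], [6]].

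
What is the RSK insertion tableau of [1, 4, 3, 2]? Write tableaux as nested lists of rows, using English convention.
Insert 1: appended to row 1. P = [[1]].
Insert 4: appended to row 1. P = [[1, 4]].
Insert 3: 3 bumps 4 from row 1; 4 starts row 2. P = [[1, 3], [4]].
Insert 2: 2 bumps 3 from row 1; 3 bumps 4 from row 2; 4 starts row 3. P = [[1, 2], [3], [4]].

So P = [[1, 2], [3], [4]].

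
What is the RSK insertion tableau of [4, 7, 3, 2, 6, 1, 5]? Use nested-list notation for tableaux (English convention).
Insert 4: appended to row 1. P = [[4]].
Insert 7: appended to row 1. P = [[4, 7]].
Insert 3: 3 bumps 4 from row 1; 4 starts row 2. P = [[3, 7], [4]].
Insert 2: 2 bumps 3 from row 1; 3 bumps 4 from row 2; 4 starts row 3. P = [[2, 7], [3], [4]].
Insert 6: 6 bumps 7 from row 1; 7 appends to row 2. P = [[2, 6], [3, 7], [4]].
Insert 1: 1 bumps 2 from row 1; 2 bumps 3 from row 2; 3 bumps 4 from row 3; 4 starts row 4. P = [[1, 6], [2, 7], [3], [4]].
Insert 5: 5 bumps 6 from row 1; 6 bumps 7 from row 2; 7 appends to row 3. P = [[1, 5], [2, 6], [3, 7], [4]].

So P = [[1, 5], [2, 6], [3, 7], [4]].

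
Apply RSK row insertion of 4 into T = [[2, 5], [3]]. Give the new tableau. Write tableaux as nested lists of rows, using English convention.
In row 1, 4 replaces 5 (the leftmost entry greater than 4); 5 is bumped to row 2. 5 is appended to row 2. The new tableau is [[2, 4], [3, 5]].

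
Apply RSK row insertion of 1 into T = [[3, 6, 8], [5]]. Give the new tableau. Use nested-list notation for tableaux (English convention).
[[1, 6, 8], [3], [5]]

In row 1, 1 replaces 3 (the leftmost entry greater than 1); 3 is bumped to row 2. In row 2, 3 replaces 5 (the leftmost entry greater than 3); 5 is bumped to row 3. 5 starts a new row 3. The new tableau is [[1, 6, 8], [3], [5]].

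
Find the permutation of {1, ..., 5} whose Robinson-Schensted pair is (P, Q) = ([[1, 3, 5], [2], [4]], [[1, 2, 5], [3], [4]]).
2 4 3 1 5

Reverse the RSK construction: for i from n down to 1, find the cell of Q containing i, remove the entry at that cell from P, and reverse-bump it up through P; the value ejected from row 1 is w(i).

Step i=5: Q has 5 at row 1, column 3; remove that cell from P, ejecting 5. So w(5) = 5. P is now [[1, 3], [2], [4]].
Step i=4: Q has 4 at row 3, column 1; remove 4 from row 3 of P and reverse-bump: 4 enters row 2 and ejects 2; 2 enters row 1 and ejects 1. So w(4) = 1. P is now [[2, 3], [4]].
Step i=3: Q has 3 at row 2, column 1; remove 4 from row 2 of P and reverse-bump: 4 enters row 1 and ejects 3. So w(3) = 3. P is now [[2, 4]].
Step i=2: Q has 2 at row 1, column 2; remove that cell from P, ejecting 4. So w(2) = 4. P is now [[2]].
Step i=1: Q has 1 at row 1, column 1; remove that cell from P, ejecting 2. So w(1) = 2. P is now [].

So w = 2 4 3 1 5.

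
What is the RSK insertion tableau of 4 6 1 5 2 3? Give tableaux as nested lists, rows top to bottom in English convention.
P = [[1, 2, 3], [4, 5], [6]]

Insert 4: appended to row 1. P = [[4]].
Insert 6: appended to row 1. P = [[4, 6]].
Insert 1: 1 bumps 4 from row 1; 4 starts row 2. P = [[1, 6], [4]].
Insert 5: 5 bumps 6 from row 1; 6 appends to row 2. P = [[1, 5], [4, 6]].
Insert 2: 2 bumps 5 from row 1; 5 bumps 6 from row 2; 6 starts row 3. P = [[1, 2], [4, 5], [6]].
Insert 3: appended to row 1. P = [[1, 2, 3], [4, 5], [6]].

So P = [[1, 2, 3], [4, 5], [6]].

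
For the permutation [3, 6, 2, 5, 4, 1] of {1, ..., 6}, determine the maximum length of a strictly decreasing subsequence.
4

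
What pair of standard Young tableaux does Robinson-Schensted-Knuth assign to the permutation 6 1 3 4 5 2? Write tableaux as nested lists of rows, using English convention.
Insert each entry of the permutation into P by Schensted row insertion, recording in Q the position of each new cell.

Insert 6: appended to row 1. P = [[6]].
Insert 1: 1 bumps 6 from row 1; 6 starts row 2. P = [[1], [6]].
Insert 3: appended to row 1. P = [[1, 3], [6]].
Insert 4: appended to row 1. P = [[1, 3, 4], [6]].
Insert 5: appended to row 1. P = [[1, 3, 4, 5], [6]].
Insert 2: 2 bumps 3 from row 1; 3 bumps 6 from row 2; 6 starts row 3. P = [[1, 2, 4, 5], [3], [6]].

So P = [[1, 2, 4, 5], [3], [6]], Q = [[1, 3, 4, 5], [2], [6]].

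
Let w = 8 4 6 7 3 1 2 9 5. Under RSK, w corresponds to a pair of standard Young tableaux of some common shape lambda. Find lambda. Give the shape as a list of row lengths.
Row-insert each entry into an empty tableau.

After inserting 8: P = [[8]].
After inserting 4: P = [[4], [8]].
After inserting 6: P = [[4, 6], [8]].
After inserting 7: P = [[4, 6, 7], [8]].
After inserting 3: P = [[3, 6, 7], [4], [8]].
After inserting 1: P = [[1, 6, 7], [3], [4], [8]].
After inserting 2: P = [[1, 2, 7], [3, 6], [4], [8]].
After inserting 9: P = [[1, 2, 7, 9], [3, 6], [4], [8]].
After inserting 5: P = [[1, 2, 5, 9], [3, 6, 7], [4], [8]].

The final insertion tableau P = [[1, 2, 5, 9], [3, 6, 7], [4], [8]] has shape [4, 3, 1, 1].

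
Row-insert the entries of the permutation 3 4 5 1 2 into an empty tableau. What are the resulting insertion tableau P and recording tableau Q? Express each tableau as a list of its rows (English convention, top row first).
Insert each entry of the permutation into P by Schensted row insertion, recording in Q the position of each new cell.

After inserting 3: P = [[3]].
After inserting 4: P = [[3, 4]].
After inserting 5: P = [[3, 4, 5]].
After inserting 1: P = [[1, 4, 5], [3]].
After inserting 2: P = [[1, 2, 5], [3, 4]].

So P = [[1, 2, 5], [3, 4]], Q = [[1, 2, 3], [4, 5]].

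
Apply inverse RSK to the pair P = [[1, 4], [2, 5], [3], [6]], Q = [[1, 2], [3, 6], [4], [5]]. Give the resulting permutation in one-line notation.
3 6 5 2 1 4

Reverse the RSK construction: for i from n down to 1, find the cell of Q containing i, remove the entry at that cell from P, and reverse-bump it up through P; the value ejected from row 1 is w(i).

Step i=6: Q has 6 at row 2, column 2; remove 5 from row 2 of P and reverse-bump: 5 enters row 1 and ejects 4. So w(6) = 4. P is now [[1, 5], [2], [3], [6]].
Step i=5: Q has 5 at row 4, column 1; remove 6 from row 4 of P and reverse-bump: 6 enters row 3 and ejects 3; 3 enters row 2 and ejects 2; 2 enters row 1 and ejects 1. So w(5) = 1. P is now [[2, 5], [3], [6]].
Step i=4: Q has 4 at row 3, column 1; remove 6 from row 3 of P and reverse-bump: 6 enters row 2 and ejects 3; 3 enters row 1 and ejects 2. So w(4) = 2. P is now [[3, 5], [6]].
Step i=3: Q has 3 at row 2, column 1; remove 6 from row 2 of P and reverse-bump: 6 enters row 1 and ejects 5. So w(3) = 5. P is now [[3, 6]].
Step i=2: Q has 2 at row 1, column 2; remove that cell from P, ejecting 6. So w(2) = 6. P is now [[3]].
Step i=1: Q has 1 at row 1, column 1; remove that cell from P, ejecting 3. So w(1) = 3. P is now [].

So w = 3 6 5 2 1 4.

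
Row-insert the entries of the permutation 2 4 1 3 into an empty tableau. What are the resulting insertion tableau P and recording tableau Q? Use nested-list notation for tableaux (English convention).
Insert each entry of the permutation into P by Schensted row insertion, recording in Q the position of each new cell.

Insert 2: appended to row 1. P = [[2]].
Insert 4: appended to row 1. P = [[2, 4]].
Insert 1: 1 bumps 2 from row 1; 2 starts row 2. P = [[1, 4], [2]].
Insert 3: 3 bumps 4 from row 1; 4 appends to row 2. P = [[1, 3], [2, 4]].

So P = [[1, 3], [2, 4]], Q = [[1, 2], [3, 4]].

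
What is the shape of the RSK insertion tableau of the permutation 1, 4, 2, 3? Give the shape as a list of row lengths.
Row-insert each entry into an empty tableau.

After inserting 1: P = [[1]].
After inserting 4: P = [[1, 4]].
After inserting 2: P = [[1, 2], [4]].
After inserting 3: P = [[1, 2, 3], [4]].

The final insertion tableau P = [[1, 2, 3], [4]] has shape [3, 1].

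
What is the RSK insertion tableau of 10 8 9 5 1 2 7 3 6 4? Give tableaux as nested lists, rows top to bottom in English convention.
P = [[1, 2, 3, 4], [5, 6], [7, 9], [8], [10]]

Insert 10: appended to row 1. P = [[10]].
Insert 8: 8 bumps 10 from row 1; 10 starts row 2. P = [[8], [10]].
Insert 9: appended to row 1. P = [[8, 9], [10]].
Insert 5: 5 bumps 8 from row 1; 8 bumps 10 from row 2; 10 starts row 3. P = [[5, 9], [8], [10]].
Insert 1: 1 bumps 5 from row 1; 5 bumps 8 from row 2; 8 bumps 10 from row 3; 10 starts row 4. P = [[1, 9], [5], [8], [10]].
Insert 2: 2 bumps 9 from row 1; 9 appends to row 2. P = [[1, 2], [5, 9], [8], [10]].
Insert 7: appended to row 1. P = [[1, 2, 7], [5, 9], [8], [10]].
Insert 3: 3 bumps 7 from row 1; 7 bumps 9 from row 2; 9 appends to row 3. P = [[1, 2, 3], [5, 7], [8, 9], [10]].
Insert 6: appended to row 1. P = [[1, 2, 3, 6], [5, 7], [8, 9], [10]].
Insert 4: 4 bumps 6 from row 1; 6 bumps 7 from row 2; 7 bumps 8 from row 3; 8 bumps 10 from row 4; 10 starts row 5. P = [[1, 2, 3, 4], [5, 6], [7, 9], [8], [10]].

So P = [[1, 2, 3, 4], [5, 6], [7, 9], [8], [10]].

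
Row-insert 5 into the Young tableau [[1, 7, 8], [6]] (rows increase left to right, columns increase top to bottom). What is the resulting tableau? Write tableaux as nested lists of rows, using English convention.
[[1, 5, 8], [6, 7]]

In row 1, 5 replaces 7 (the leftmost entry greater than 5); 7 is bumped to row 2. 7 is appended to row 2. The new tableau is [[1, 5, 8], [6, 7]].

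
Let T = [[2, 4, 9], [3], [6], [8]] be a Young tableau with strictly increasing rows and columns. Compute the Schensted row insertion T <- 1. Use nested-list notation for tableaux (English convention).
[[1, 4, 9], [2], [3], [6], [8]]

In row 1, 1 replaces 2 (the leftmost entry greater than 1); 2 is bumped to row 2. In row 2, 2 replaces 3 (the leftmost entry greater than 2); 3 is bumped to row 3. In row 3, 3 replaces 6 (the leftmost entry greater than 3); 6 is bumped to row 4. In row 4, 6 replaces 8 (the leftmost entry greater than 6); 8 is bumped to row 5. 8 starts a new row 5. The new tableau is [[1, 4, 9], [2], [3], [6], [8]].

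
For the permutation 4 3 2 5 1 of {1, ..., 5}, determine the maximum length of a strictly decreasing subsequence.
4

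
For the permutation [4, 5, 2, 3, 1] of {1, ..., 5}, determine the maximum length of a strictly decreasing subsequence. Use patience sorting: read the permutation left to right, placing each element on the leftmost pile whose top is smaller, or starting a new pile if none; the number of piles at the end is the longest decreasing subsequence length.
3

4: new pile. tops = [4]
5: onto pile 1 (replacing 4). tops = [5]
2: new pile. tops = [5, 2]
3: onto pile 2 (replacing 2). tops = [5, 3]
1: new pile. tops = [5, 3, 1]

3 piles, so the longest decreasing subsequence has length 3.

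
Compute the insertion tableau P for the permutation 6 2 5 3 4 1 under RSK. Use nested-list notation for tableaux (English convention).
P = [[1, 3, 4], [2], [5], [6]]

Insert 6: appended to row 1. P = [[6]].
Insert 2: 2 bumps 6 from row 1; 6 starts row 2. P = [[2], [6]].
Insert 5: appended to row 1. P = [[2, 5], [6]].
Insert 3: 3 bumps 5 from row 1; 5 bumps 6 from row 2; 6 starts row 3. P = [[2, 3], [5], [6]].
Insert 4: appended to row 1. P = [[2, 3, 4], [5], [6]].
Insert 1: 1 bumps 2 from row 1; 2 bumps 5 from row 2; 5 bumps 6 from row 3; 6 starts row 4. P = [[1, 3, 4], [2], [5], [6]].

So P = [[1, 3, 4], [2], [5], [6]].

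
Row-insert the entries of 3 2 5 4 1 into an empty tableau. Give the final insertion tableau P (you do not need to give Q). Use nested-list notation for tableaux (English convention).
P = [[1, 4], [2, 5], [3]]

Insert 3: appended to row 1. P = [[3]].
Insert 2: 2 bumps 3 from row 1; 3 starts row 2. P = [[2], [3]].
Insert 5: appended to row 1. P = [[2, 5], [3]].
Insert 4: 4 bumps 5 from row 1; 5 appends to row 2. P = [[2, 4], [3, 5]].
Insert 1: 1 bumps 2 from row 1; 2 bumps 3 from row 2; 3 starts row 3. P = [[1, 4], [2, 5], [3]].

So P = [[1, 4], [2, 5], [3]].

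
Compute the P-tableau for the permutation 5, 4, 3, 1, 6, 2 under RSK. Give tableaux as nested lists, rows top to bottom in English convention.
Insert 5: appended to row 1. P = [[5]].
Insert 4: 4 bumps 5 from row 1; 5 starts row 2. P = [[4], [5]].
Insert 3: 3 bumps 4 from row 1; 4 bumps 5 from row 2; 5 starts row 3. P = [[3], [4], [5]].
Insert 1: 1 bumps 3 from row 1; 3 bumps 4 from row 2; 4 bumps 5 from row 3; 5 starts row 4. P = [[1], [3], [4], [5]].
Insert 6: appended to row 1. P = [[1, 6], [3], [4], [5]].
Insert 2: 2 bumps 6 from row 1; 6 appends to row 2. P = [[1, 2], [3, 6], [4], [5]].

So P = [[1, 2], [3, 6], [4], [5]].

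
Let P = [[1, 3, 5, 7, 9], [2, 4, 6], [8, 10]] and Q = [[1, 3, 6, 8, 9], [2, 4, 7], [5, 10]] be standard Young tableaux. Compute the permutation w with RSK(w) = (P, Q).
2 1 8 4 3 10 6 7 9 5

Reverse the RSK construction: for i from n down to 1, find the cell of Q containing i, remove the entry at that cell from P, and reverse-bump it up through P; the value ejected from row 1 is w(i).

Step i=10: Q has 10 at row 3, column 2; remove 10 from row 3 of P and reverse-bump: 10 enters row 2 and ejects 6; 6 enters row 1 and ejects 5. So w(10) = 5. P is now [[1, 3, 6, 7, 9], [2, 4, 10], [8]].
Step i=9: Q has 9 at row 1, column 5; remove that cell from P, ejecting 9. So w(9) = 9. P is now [[1, 3, 6, 7], [2, 4, 10], [8]].
Step i=8: Q has 8 at row 1, column 4; remove that cell from P, ejecting 7. So w(8) = 7. P is now [[1, 3, 6], [2, 4, 10], [8]].
Step i=7: Q has 7 at row 2, column 3; remove 10 from row 2 of P and reverse-bump: 10 enters row 1 and ejects 6. So w(7) = 6. P is now [[1, 3, 10], [2, 4], [8]].
Step i=6: Q has 6 at row 1, column 3; remove that cell from P, ejecting 10. So w(6) = 10. P is now [[1, 3], [2, 4], [8]].
Step i=5: Q has 5 at row 3, column 1; remove 8 from row 3 of P and reverse-bump: 8 enters row 2 and ejects 4; 4 enters row 1 and ejects 3. So w(5) = 3. P is now [[1, 4], [2, 8]].
Step i=4: Q has 4 at row 2, column 2; remove 8 from row 2 of P and reverse-bump: 8 enters row 1 and ejects 4. So w(4) = 4. P is now [[1, 8], [2]].
Step i=3: Q has 3 at row 1, column 2; remove that cell from P, ejecting 8. So w(3) = 8. P is now [[1], [2]].
Step i=2: Q has 2 at row 2, column 1; remove 2 from row 2 of P and reverse-bump: 2 enters row 1 and ejects 1. So w(2) = 1. P is now [[2]].
Step i=1: Q has 1 at row 1, column 1; remove that cell from P, ejecting 2. So w(1) = 2. P is now [].

So w = 2 1 8 4 3 10 6 7 9 5.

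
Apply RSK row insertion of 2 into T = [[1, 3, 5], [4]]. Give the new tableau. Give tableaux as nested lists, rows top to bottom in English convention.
[[1, 2, 5], [3], [4]]

In row 1, 2 replaces 3 (the leftmost entry greater than 2); 3 is bumped to row 2. In row 2, 3 replaces 4 (the leftmost entry greater than 3); 4 is bumped to row 3. 4 starts a new row 3. The new tableau is [[1, 2, 5], [3], [4]].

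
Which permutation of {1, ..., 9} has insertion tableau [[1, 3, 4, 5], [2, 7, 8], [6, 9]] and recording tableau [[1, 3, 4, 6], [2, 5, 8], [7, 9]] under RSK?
Reverse the RSK construction: for i from n down to 1, find the cell of Q containing i, remove the entry at that cell from P, and reverse-bump it up through P; the value ejected from row 1 is w(i).

Step i=9: Q has 9 at row 3, column 2; remove 9 from row 3 of P and reverse-bump: 9 enters row 2 and ejects 8; 8 enters row 1 and ejects 5. So w(9) = 5. P is now [[1, 3, 4, 8], [2, 7, 9], [6]].
Step i=8: Q has 8 at row 2, column 3; remove 9 from row 2 of P and reverse-bump: 9 enters row 1 and ejects 8. So w(8) = 8. P is now [[1, 3, 4, 9], [2, 7], [6]].
Step i=7: Q has 7 at row 3, column 1; remove 6 from row 3 of P and reverse-bump: 6 enters row 2 and ejects 2; 2 enters row 1 and ejects 1. So w(7) = 1. P is now [[2, 3, 4, 9], [6, 7]].
Step i=6: Q has 6 at row 1, column 4; remove that cell from P, ejecting 9. So w(6) = 9. P is now [[2, 3, 4], [6, 7]].
Step i=5: Q has 5 at row 2, column 2; remove 7 from row 2 of P and reverse-bump: 7 enters row 1 and ejects 4. So w(5) = 4. P is now [[2, 3, 7], [6]].
Step i=4: Q has 4 at row 1, column 3; remove that cell from P, ejecting 7. So w(4) = 7. P is now [[2, 3], [6]].
Step i=3: Q has 3 at row 1, column 2; remove that cell from P, ejecting 3. So w(3) = 3. P is now [[2], [6]].
Step i=2: Q has 2 at row 2, column 1; remove 6 from row 2 of P and reverse-bump: 6 enters row 1 and ejects 2. So w(2) = 2. P is now [[6]].
Step i=1: Q has 1 at row 1, column 1; remove that cell from P, ejecting 6. So w(1) = 6. P is now [].

So w = 6 2 3 7 4 9 1 8 5.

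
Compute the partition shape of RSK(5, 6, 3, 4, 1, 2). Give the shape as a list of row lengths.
Row-insert each entry into an empty tableau.

After inserting 5: P = [[5]].
After inserting 6: P = [[5, 6]].
After inserting 3: P = [[3, 6], [5]].
After inserting 4: P = [[3, 4], [5, 6]].
After inserting 1: P = [[1, 4], [3, 6], [5]].
After inserting 2: P = [[1, 2], [3, 4], [5, 6]].

The final insertion tableau P = [[1, 2], [3, 4], [5, 6]] has shape [2, 2, 2].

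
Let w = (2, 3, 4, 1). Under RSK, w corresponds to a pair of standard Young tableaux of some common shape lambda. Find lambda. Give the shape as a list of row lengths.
Row-insert each entry into an empty tableau.

After inserting 2: P = [[2]].
After inserting 3: P = [[2, 3]].
After inserting 4: P = [[2, 3, 4]].
After inserting 1: P = [[1, 3, 4], [2]].

The final insertion tableau P = [[1, 3, 4], [2]] has shape [3, 1].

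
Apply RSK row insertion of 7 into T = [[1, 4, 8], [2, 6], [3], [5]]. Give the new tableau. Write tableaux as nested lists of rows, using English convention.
[[1, 4, 7], [2, 6, 8], [3], [5]]

In row 1, 7 replaces 8 (the leftmost entry greater than 7); 8 is bumped to row 2. 8 is appended to row 2. The new tableau is [[1, 4, 7], [2, 6, 8], [3], [5]].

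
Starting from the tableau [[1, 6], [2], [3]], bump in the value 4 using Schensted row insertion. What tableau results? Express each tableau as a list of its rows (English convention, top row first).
In row 1, 4 replaces 6 (the leftmost entry greater than 4); 6 is bumped to row 2. 6 is appended to row 2. The new tableau is [[1, 4], [2, 6], [3]].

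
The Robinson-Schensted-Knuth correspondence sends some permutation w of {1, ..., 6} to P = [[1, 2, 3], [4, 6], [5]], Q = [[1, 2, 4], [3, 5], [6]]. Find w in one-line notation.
Reverse the RSK construction: for i from n down to 1, find the cell of Q containing i, remove the entry at that cell from P, and reverse-bump it up through P; the value ejected from row 1 is w(i).

Step i=6: Q has 6 at row 3, column 1; remove 5 from row 3 of P and reverse-bump: 5 enters row 2 and ejects 4; 4 enters row 1 and ejects 3. So w(6) = 3. P is now [[1, 2, 4], [5, 6]].
Step i=5: Q has 5 at row 2, column 2; remove 6 from row 2 of P and reverse-bump: 6 enters row 1 and ejects 4. So w(5) = 4. P is now [[1, 2, 6], [5]].
Step i=4: Q has 4 at row 1, column 3; remove that cell from P, ejecting 6. So w(4) = 6. P is now [[1, 2], [5]].
Step i=3: Q has 3 at row 2, column 1; remove 5 from row 2 of P and reverse-bump: 5 enters row 1 and ejects 2. So w(3) = 2. P is now [[1, 5]].
Step i=2: Q has 2 at row 1, column 2; remove that cell from P, ejecting 5. So w(2) = 5. P is now [[1]].
Step i=1: Q has 1 at row 1, column 1; remove that cell from P, ejecting 1. So w(1) = 1. P is now [].

So w = 1 5 2 6 4 3.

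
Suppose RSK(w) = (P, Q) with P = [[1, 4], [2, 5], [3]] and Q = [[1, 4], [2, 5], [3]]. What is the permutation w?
3 2 1 5 4

Reverse RSK: for i = n, n-1, ..., 1, locate i in Q, remove the corresponding corner cell from P, and reverse-bump its entry up through P; the value ejected from row 1 is w(i).

So w = 3 2 1 5 4.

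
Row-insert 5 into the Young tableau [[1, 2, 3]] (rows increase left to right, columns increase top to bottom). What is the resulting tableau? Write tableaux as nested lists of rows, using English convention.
[[1, 2, 3, 5]]

5 is larger than every entry of row 1, so it is appended to row 1. The new tableau is [[1, 2, 3, 5]].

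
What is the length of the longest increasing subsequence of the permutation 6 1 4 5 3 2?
3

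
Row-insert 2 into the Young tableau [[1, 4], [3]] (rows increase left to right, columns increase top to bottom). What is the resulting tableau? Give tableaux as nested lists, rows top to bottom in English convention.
In row 1, 2 replaces 4 (the leftmost entry greater than 2); 4 is bumped to row 2. 4 is appended to row 2. The new tableau is [[1, 2], [3, 4]].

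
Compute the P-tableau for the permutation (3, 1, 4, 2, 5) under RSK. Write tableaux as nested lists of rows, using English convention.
Insert 3: appended to row 1. P = [[3]].
Insert 1: 1 bumps 3 from row 1; 3 starts row 2. P = [[1], [3]].
Insert 4: appended to row 1. P = [[1, 4], [3]].
Insert 2: 2 bumps 4 from row 1; 4 appends to row 2. P = [[1, 2], [3, 4]].
Insert 5: appended to row 1. P = [[1, 2, 5], [3, 4]].

So P = [[1, 2, 5], [3, 4]].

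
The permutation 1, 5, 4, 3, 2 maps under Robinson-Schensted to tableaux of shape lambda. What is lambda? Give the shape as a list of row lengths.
Row-insert each entry into an empty tableau.

After inserting 1: P = [[1]].
After inserting 5: P = [[1, 5]].
After inserting 4: P = [[1, 4], [5]].
After inserting 3: P = [[1, 3], [4], [5]].
After inserting 2: P = [[1, 2], [3], [4], [5]].

The final insertion tableau P = [[1, 2], [3], [4], [5]] has shape [2, 1, 1, 1].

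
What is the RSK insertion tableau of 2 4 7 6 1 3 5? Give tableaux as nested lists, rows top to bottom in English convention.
P = [[1, 3, 5], [2, 4, 6], [7]]

Insert 2: appended to row 1. P = [[2]].
Insert 4: appended to row 1. P = [[2, 4]].
Insert 7: appended to row 1. P = [[2, 4, 7]].
Insert 6: 6 bumps 7 from row 1; 7 starts row 2. P = [[2, 4, 6], [7]].
Insert 1: 1 bumps 2 from row 1; 2 bumps 7 from row 2; 7 starts row 3. P = [[1, 4, 6], [2], [7]].
Insert 3: 3 bumps 4 from row 1; 4 appends to row 2. P = [[1, 3, 6], [2, 4], [7]].
Insert 5: 5 bumps 6 from row 1; 6 appends to row 2. P = [[1, 3, 5], [2, 4, 6], [7]].

So P = [[1, 3, 5], [2, 4, 6], [7]].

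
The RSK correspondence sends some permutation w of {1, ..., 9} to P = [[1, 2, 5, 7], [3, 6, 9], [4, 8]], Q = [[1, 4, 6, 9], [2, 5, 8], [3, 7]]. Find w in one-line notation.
4 3 1 8 6 9 2 5 7

Reverse the RSK construction: for i from n down to 1, find the cell of Q containing i, remove the entry at that cell from P, and reverse-bump it up through P; the value ejected from row 1 is w(i).

Step i=9: Q has 9 at row 1, column 4; remove that cell from P, ejecting 7. So w(9) = 7. P is now [[1, 2, 5], [3, 6, 9], [4, 8]].
Step i=8: Q has 8 at row 2, column 3; remove 9 from row 2 of P and reverse-bump: 9 enters row 1 and ejects 5. So w(8) = 5. P is now [[1, 2, 9], [3, 6], [4, 8]].
Step i=7: Q has 7 at row 3, column 2; remove 8 from row 3 of P and reverse-bump: 8 enters row 2 and ejects 6; 6 enters row 1 and ejects 2. So w(7) = 2. P is now [[1, 6, 9], [3, 8], [4]].
Step i=6: Q has 6 at row 1, column 3; remove that cell from P, ejecting 9. So w(6) = 9. P is now [[1, 6], [3, 8], [4]].
Step i=5: Q has 5 at row 2, column 2; remove 8 from row 2 of P and reverse-bump: 8 enters row 1 and ejects 6. So w(5) = 6. P is now [[1, 8], [3], [4]].
Step i=4: Q has 4 at row 1, column 2; remove that cell from P, ejecting 8. So w(4) = 8. P is now [[1], [3], [4]].
Step i=3: Q has 3 at row 3, column 1; remove 4 from row 3 of P and reverse-bump: 4 enters row 2 and ejects 3; 3 enters row 1 and ejects 1. So w(3) = 1. P is now [[3], [4]].
Step i=2: Q has 2 at row 2, column 1; remove 4 from row 2 of P and reverse-bump: 4 enters row 1 and ejects 3. So w(2) = 3. P is now [[4]].
Step i=1: Q has 1 at row 1, column 1; remove that cell from P, ejecting 4. So w(1) = 4. P is now [].

So w = 4 3 1 8 6 9 2 5 7.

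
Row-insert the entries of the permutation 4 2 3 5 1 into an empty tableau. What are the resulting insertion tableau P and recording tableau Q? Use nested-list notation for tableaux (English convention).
Insert each entry of the permutation into P by Schensted row insertion, recording in Q the position of each new cell.

Insert 4: appended to row 1. P = [[4]].
Insert 2: 2 bumps 4 from row 1; 4 starts row 2. P = [[2], [4]].
Insert 3: appended to row 1. P = [[2, 3], [4]].
Insert 5: appended to row 1. P = [[2, 3, 5], [4]].
Insert 1: 1 bumps 2 from row 1; 2 bumps 4 from row 2; 4 starts row 3. P = [[1, 3, 5], [2], [4]].

So P = [[1, 3, 5], [2], [4]], Q = [[1, 3, 4], [2], [5]].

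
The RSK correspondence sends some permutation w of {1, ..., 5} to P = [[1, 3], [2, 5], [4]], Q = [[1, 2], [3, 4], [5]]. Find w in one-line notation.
4 5 2 3 1

Reverse RSK: for i = n, n-1, ..., 1, locate i in Q, remove the corresponding corner cell from P, and reverse-bump its entry up through P; the value ejected from row 1 is w(i).

So w = 4 5 2 3 1.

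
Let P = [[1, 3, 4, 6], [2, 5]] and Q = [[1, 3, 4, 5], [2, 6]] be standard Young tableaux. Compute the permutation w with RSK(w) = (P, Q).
2 1 3 5 6 4

Reverse the RSK construction: for i from n down to 1, find the cell of Q containing i, remove the entry at that cell from P, and reverse-bump it up through P; the value ejected from row 1 is w(i).

Step i=6: Q has 6 at row 2, column 2; remove 5 from row 2 of P and reverse-bump: 5 enters row 1 and ejects 4. So w(6) = 4. P is now [[1, 3, 5, 6], [2]].
Step i=5: Q has 5 at row 1, column 4; remove that cell from P, ejecting 6. So w(5) = 6. P is now [[1, 3, 5], [2]].
Step i=4: Q has 4 at row 1, column 3; remove that cell from P, ejecting 5. So w(4) = 5. P is now [[1, 3], [2]].
Step i=3: Q has 3 at row 1, column 2; remove that cell from P, ejecting 3. So w(3) = 3. P is now [[1], [2]].
Step i=2: Q has 2 at row 2, column 1; remove 2 from row 2 of P and reverse-bump: 2 enters row 1 and ejects 1. So w(2) = 1. P is now [[2]].
Step i=1: Q has 1 at row 1, column 1; remove that cell from P, ejecting 2. So w(1) = 2. P is now [].

So w = 2 1 3 5 6 4.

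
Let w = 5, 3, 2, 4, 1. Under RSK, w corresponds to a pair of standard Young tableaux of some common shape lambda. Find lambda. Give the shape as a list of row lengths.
[2, 1, 1, 1]

RSK row insertion gives P = [[1, 4], [2], [3], [5]], which has shape [2, 1, 1, 1].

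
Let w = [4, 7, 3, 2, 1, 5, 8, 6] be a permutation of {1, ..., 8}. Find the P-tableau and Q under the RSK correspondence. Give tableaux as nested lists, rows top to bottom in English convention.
Insert each entry of the permutation into P by Schensted row insertion, recording in Q the position of each new cell.

Insert 4: appended to row 1. P = [[4]].
Insert 7: appended to row 1. P = [[4, 7]].
Insert 3: 3 bumps 4 from row 1; 4 starts row 2. P = [[3, 7], [4]].
Insert 2: 2 bumps 3 from row 1; 3 bumps 4 from row 2; 4 starts row 3. P = [[2, 7], [3], [4]].
Insert 1: 1 bumps 2 from row 1; 2 bumps 3 from row 2; 3 bumps 4 from row 3; 4 starts row 4. P = [[1, 7], [2], [3], [4]].
Insert 5: 5 bumps 7 from row 1; 7 appends to row 2. P = [[1, 5], [2, 7], [3], [4]].
Insert 8: appended to row 1. P = [[1, 5, 8], [2, 7], [3], [4]].
Insert 6: 6 bumps 8 from row 1; 8 appends to row 2. P = [[1, 5, 6], [2, 7, 8], [3], [4]].

So P = [[1, 5, 6], [2, 7, 8], [3], [4]], Q = [[1, 2, 7], [3, 6, 8], [4], [5]].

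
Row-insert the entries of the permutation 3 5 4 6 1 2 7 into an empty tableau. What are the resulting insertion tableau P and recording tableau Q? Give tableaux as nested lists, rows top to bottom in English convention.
Insert each entry of the permutation into P by Schensted row insertion, recording in Q the position of each new cell.

Insert 3: appended to row 1. P = [[3]].
Insert 5: appended to row 1. P = [[3, 5]].
Insert 4: 4 bumps 5 from row 1; 5 starts row 2. P = [[3, 4], [5]].
Insert 6: appended to row 1. P = [[3, 4, 6], [5]].
Insert 1: 1 bumps 3 from row 1; 3 bumps 5 from row 2; 5 starts row 3. P = [[1, 4, 6], [3], [5]].
Insert 2: 2 bumps 4 from row 1; 4 appends to row 2. P = [[1, 2, 6], [3, 4], [5]].
Insert 7: appended to row 1. P = [[1, 2, 6, 7], [3, 4], [5]].

So P = [[1, 2, 6, 7], [3, 4], [5]], Q = [[1, 2, 4, 7], [3, 6], [5]].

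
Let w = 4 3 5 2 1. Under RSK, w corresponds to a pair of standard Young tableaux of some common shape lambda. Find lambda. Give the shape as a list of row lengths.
RSK row insertion gives P = [[1, 5], [2], [3], [4]], which has shape [2, 1, 1, 1].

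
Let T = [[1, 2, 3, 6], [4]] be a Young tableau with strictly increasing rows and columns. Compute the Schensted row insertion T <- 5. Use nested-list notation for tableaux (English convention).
In row 1, 5 replaces 6 (the leftmost entry greater than 5); 6 is bumped to row 2. 6 is appended to row 2. The new tableau is [[1, 2, 3, 5], [4, 6]].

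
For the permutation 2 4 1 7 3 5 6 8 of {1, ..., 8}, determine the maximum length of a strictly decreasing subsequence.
2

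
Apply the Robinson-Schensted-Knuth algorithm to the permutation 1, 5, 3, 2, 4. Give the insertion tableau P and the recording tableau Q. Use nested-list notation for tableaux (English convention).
P = [[1, 2, 4], [3], [5]], Q = [[1, 2, 5], [3], [4]]

Insert each entry of the permutation into P by Schensted row insertion, recording in Q the position of each new cell.

Insert 1: appended to row 1. P = [[1]], Q = [[1]].
Insert 5: appended to row 1. P = [[1, 5]], Q = [[1, 2]].
Insert 3: 3 bumps 5 from row 1; 5 starts row 2. P = [[1, 3], [5]], Q = [[1, 2], [3]].
Insert 2: 2 bumps 3 from row 1; 3 bumps 5 from row 2; 5 starts row 3. P = [[1, 2], [3], [5]], Q = [[1, 2], [3], [4]].
Insert 4: appended to row 1. P = [[1, 2, 4], [3], [5]], Q = [[1, 2, 5], [3], [4]].

So P = [[1, 2, 4], [3], [5]], Q = [[1, 2, 5], [3], [4]].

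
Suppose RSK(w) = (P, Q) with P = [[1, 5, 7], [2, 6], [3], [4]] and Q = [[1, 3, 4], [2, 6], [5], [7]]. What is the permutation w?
Reverse the RSK construction: for i from n down to 1, find the cell of Q containing i, remove the entry at that cell from P, and reverse-bump it up through P; the value ejected from row 1 is w(i).

Step i=7: Q has 7 at row 4, column 1; remove 4 from row 4 of P and reverse-bump: 4 enters row 3 and ejects 3; 3 enters row 2 and ejects 2; 2 enters row 1 and ejects 1. So w(7) = 1. P is now [[2, 5, 7], [3, 6], [4]].
Step i=6: Q has 6 at row 2, column 2; remove 6 from row 2 of P and reverse-bump: 6 enters row 1 and ejects 5. So w(6) = 5. P is now [[2, 6, 7], [3], [4]].
Step i=5: Q has 5 at row 3, column 1; remove 4 from row 3 of P and reverse-bump: 4 enters row 2 and ejects 3; 3 enters row 1 and ejects 2. So w(5) = 2. P is now [[3, 6, 7], [4]].
Step i=4: Q has 4 at row 1, column 3; remove that cell from P, ejecting 7. So w(4) = 7. P is now [[3, 6], [4]].
Step i=3: Q has 3 at row 1, column 2; remove that cell from P, ejecting 6. So w(3) = 6. P is now [[3], [4]].
Step i=2: Q has 2 at row 2, column 1; remove 4 from row 2 of P and reverse-bump: 4 enters row 1 and ejects 3. So w(2) = 3. P is now [[4]].
Step i=1: Q has 1 at row 1, column 1; remove that cell from P, ejecting 4. So w(1) = 4. P is now [].

So w = 4 3 6 7 2 5 1.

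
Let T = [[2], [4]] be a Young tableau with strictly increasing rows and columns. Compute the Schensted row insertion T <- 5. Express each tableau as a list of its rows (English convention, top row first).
[[2, 5], [4]]

5 is larger than every entry of row 1, so it is appended to row 1. The new tableau is [[2, 5], [4]].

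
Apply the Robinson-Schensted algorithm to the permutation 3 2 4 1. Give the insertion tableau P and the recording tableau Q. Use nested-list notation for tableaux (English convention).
P = [[1, 4], [2], [3]], Q = [[1, 3], [2], [4]]

Insert each entry of the permutation into P by Schensted row insertion, recording in Q the position of each new cell.

Insert 3: appended to row 1. P = [[3]], Q = [[1]].
Insert 2: 2 bumps 3 from row 1; 3 starts row 2. P = [[2], [3]], Q = [[1], [2]].
Insert 4: appended to row 1. P = [[2, 4], [3]], Q = [[1, 3], [2]].
Insert 1: 1 bumps 2 from row 1; 2 bumps 3 from row 2; 3 starts row 3. P = [[1, 4], [2], [3]], Q = [[1, 3], [2], [4]].

So P = [[1, 4], [2], [3]], Q = [[1, 3], [2], [4]].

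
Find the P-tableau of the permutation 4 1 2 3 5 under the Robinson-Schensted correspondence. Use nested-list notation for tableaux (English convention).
P = [[1, 2, 3, 5], [4]]

Insert 4: appended to row 1. P = [[4]].
Insert 1: 1 bumps 4 from row 1; 4 starts row 2. P = [[1], [4]].
Insert 2: appended to row 1. P = [[1, 2], [4]].
Insert 3: appended to row 1. P = [[1, 2, 3], [4]].
Insert 5: appended to row 1. P = [[1, 2, 3, 5], [4]].

So P = [[1, 2, 3, 5], [4]].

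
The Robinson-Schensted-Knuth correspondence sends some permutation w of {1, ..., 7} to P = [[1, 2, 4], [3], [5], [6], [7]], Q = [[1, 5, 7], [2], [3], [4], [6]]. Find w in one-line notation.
Reverse RSK: for i = n, n-1, ..., 1, locate i in Q, remove the corresponding corner cell from P, and reverse-bump its entry up through P; the value ejected from row 1 is w(i).

So w = 7 6 5 1 3 2 4.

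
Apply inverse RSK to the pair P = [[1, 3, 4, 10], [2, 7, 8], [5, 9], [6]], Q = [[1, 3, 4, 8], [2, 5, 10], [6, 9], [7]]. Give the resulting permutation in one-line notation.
Reverse the RSK construction: for i from n down to 1, find the cell of Q containing i, remove the entry at that cell from P, and reverse-bump it up through P; the value ejected from row 1 is w(i).

Step i=10: Q has 10 at row 2, column 3; remove 8 from row 2 of P and reverse-bump: 8 enters row 1 and ejects 4. So w(10) = 4. P is now [[1, 3, 8, 10], [2, 7], [5, 9], [6]].
Step i=9: Q has 9 at row 3, column 2; remove 9 from row 3 of P and reverse-bump: 9 enters row 2 and ejects 7; 7 enters row 1 and ejects 3. So w(9) = 3. P is now [[1, 7, 8, 10], [2, 9], [5], [6]].
Step i=8: Q has 8 at row 1, column 4; remove that cell from P, ejecting 10. So w(8) = 10. P is now [[1, 7, 8], [2, 9], [5], [6]].
Step i=7: Q has 7 at row 4, column 1; remove 6 from row 4 of P and reverse-bump: 6 enters row 3 and ejects 5; 5 enters row 2 and ejects 2; 2 enters row 1 and ejects 1. So w(7) = 1. P is now [[2, 7, 8], [5, 9], [6]].
Step i=6: Q has 6 at row 3, column 1; remove 6 from row 3 of P and reverse-bump: 6 enters row 2 and ejects 5; 5 enters row 1 and ejects 2. So w(6) = 2. P is now [[5, 7, 8], [6, 9]].
Step i=5: Q has 5 at row 2, column 2; remove 9 from row 2 of P and reverse-bump: 9 enters row 1 and ejects 8. So w(5) = 8. P is now [[5, 7, 9], [6]].
Step i=4: Q has 4 at row 1, column 3; remove that cell from P, ejecting 9. So w(4) = 9. P is now [[5, 7], [6]].
Step i=3: Q has 3 at row 1, column 2; remove that cell from P, ejecting 7. So w(3) = 7. P is now [[5], [6]].
Step i=2: Q has 2 at row 2, column 1; remove 6 from row 2 of P and reverse-bump: 6 enters row 1 and ejects 5. So w(2) = 5. P is now [[6]].
Step i=1: Q has 1 at row 1, column 1; remove that cell from P, ejecting 6. So w(1) = 6. P is now [].

So w = 6 5 7 9 8 2 1 10 3 4.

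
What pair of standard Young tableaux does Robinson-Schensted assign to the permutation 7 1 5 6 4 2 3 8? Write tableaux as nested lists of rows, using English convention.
P = [[1, 2, 3, 8], [4, 6], [5], [7]], Q = [[1, 3, 4, 8], [2, 7], [5], [6]]

Insert each entry of the permutation into P by Schensted row insertion, recording in Q the position of each new cell.

Insert 7: appended to row 1. P = [[7]].
Insert 1: 1 bumps 7 from row 1; 7 starts row 2. P = [[1], [7]].
Insert 5: appended to row 1. P = [[1, 5], [7]].
Insert 6: appended to row 1. P = [[1, 5, 6], [7]].
Insert 4: 4 bumps 5 from row 1; 5 bumps 7 from row 2; 7 starts row 3. P = [[1, 4, 6], [5], [7]].
Insert 2: 2 bumps 4 from row 1; 4 bumps 5 from row 2; 5 bumps 7 from row 3; 7 starts row 4. P = [[1, 2, 6], [4], [5], [7]].
Insert 3: 3 bumps 6 from row 1; 6 appends to row 2. P = [[1, 2, 3], [4, 6], [5], [7]].
Insert 8: appended to row 1. P = [[1, 2, 3, 8], [4, 6], [5], [7]].

So P = [[1, 2, 3, 8], [4, 6], [5], [7]], Q = [[1, 3, 4, 8], [2, 7], [5], [6]].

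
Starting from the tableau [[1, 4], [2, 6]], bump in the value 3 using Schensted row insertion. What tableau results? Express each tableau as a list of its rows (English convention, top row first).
In row 1, 3 replaces 4 (the leftmost entry greater than 3); 4 is bumped to row 2. In row 2, 4 replaces 6 (the leftmost entry greater than 4); 6 is bumped to row 3. 6 starts a new row 3. The new tableau is [[1, 3], [2, 4], [6]].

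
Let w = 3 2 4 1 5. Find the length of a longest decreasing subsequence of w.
3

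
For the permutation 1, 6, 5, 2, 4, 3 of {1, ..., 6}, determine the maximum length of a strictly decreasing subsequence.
4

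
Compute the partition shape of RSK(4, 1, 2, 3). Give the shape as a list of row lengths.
Row-insert each entry into an empty tableau.

After inserting 4: P = [[4]].
After inserting 1: P = [[1], [4]].
After inserting 2: P = [[1, 2], [4]].
After inserting 3: P = [[1, 2, 3], [4]].

The final insertion tableau P = [[1, 2, 3], [4]] has shape [3, 1].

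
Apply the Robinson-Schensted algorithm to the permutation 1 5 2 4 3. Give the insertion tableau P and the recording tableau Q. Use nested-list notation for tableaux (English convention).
P = [[1, 2, 3], [4], [5]], Q = [[1, 2, 4], [3], [5]]

Insert each entry of the permutation into P by Schensted row insertion, recording in Q the position of each new cell.

After inserting 1: P = [[1]].
After inserting 5: P = [[1, 5]].
After inserting 2: P = [[1, 2], [5]].
After inserting 4: P = [[1, 2, 4], [5]].
After inserting 3: P = [[1, 2, 3], [4], [5]].

So P = [[1, 2, 3], [4], [5]], Q = [[1, 2, 4], [3], [5]].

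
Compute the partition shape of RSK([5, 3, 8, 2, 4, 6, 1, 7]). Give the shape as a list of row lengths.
RSK row insertion gives P = [[1, 4, 6, 7], [2, 8], [3], [5]], which has shape [4, 2, 1, 1].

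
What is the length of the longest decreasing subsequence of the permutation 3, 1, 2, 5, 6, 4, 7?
2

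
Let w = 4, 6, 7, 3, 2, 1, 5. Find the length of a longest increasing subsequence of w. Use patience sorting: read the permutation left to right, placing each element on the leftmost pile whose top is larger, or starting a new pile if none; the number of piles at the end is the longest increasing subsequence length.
4: new pile. tops = [4]
6: new pile. tops = [4, 6]
7: new pile. tops = [4, 6, 7]
3: onto pile 1 (replacing 4). tops = [3, 6, 7]
2: onto pile 1 (replacing 3). tops = [2, 6, 7]
1: onto pile 1 (replacing 2). tops = [1, 6, 7]
5: onto pile 2 (replacing 6). tops = [1, 5, 7]

3 piles, so the longest increasing subsequence has length 3.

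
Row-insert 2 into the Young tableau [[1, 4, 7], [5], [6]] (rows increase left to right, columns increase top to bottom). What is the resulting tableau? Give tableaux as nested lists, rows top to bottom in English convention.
[[1, 2, 7], [4], [5], [6]]

In row 1, 2 replaces 4 (the leftmost entry greater than 2); 4 is bumped to row 2. In row 2, 4 replaces 5 (the leftmost entry greater than 4); 5 is bumped to row 3. In row 3, 5 replaces 6 (the leftmost entry greater than 5); 6 is bumped to row 4. 6 starts a new row 4. The new tableau is [[1, 2, 7], [4], [5], [6]].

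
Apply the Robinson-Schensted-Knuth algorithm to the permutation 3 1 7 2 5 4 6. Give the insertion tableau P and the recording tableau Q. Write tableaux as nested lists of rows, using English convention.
P = [[1, 2, 4, 6], [3, 5], [7]], Q = [[1, 3, 5, 7], [2, 4], [6]]

Insert each entry of the permutation into P by Schensted row insertion, recording in Q the position of each new cell.

Insert 3: appended to row 1. P = [[3]].
Insert 1: 1 bumps 3 from row 1; 3 starts row 2. P = [[1], [3]].
Insert 7: appended to row 1. P = [[1, 7], [3]].
Insert 2: 2 bumps 7 from row 1; 7 appends to row 2. P = [[1, 2], [3, 7]].
Insert 5: appended to row 1. P = [[1, 2, 5], [3, 7]].
Insert 4: 4 bumps 5 from row 1; 5 bumps 7 from row 2; 7 starts row 3. P = [[1, 2, 4], [3, 5], [7]].
Insert 6: appended to row 1. P = [[1, 2, 4, 6], [3, 5], [7]].

So P = [[1, 2, 4, 6], [3, 5], [7]], Q = [[1, 3, 5, 7], [2, 4], [6]].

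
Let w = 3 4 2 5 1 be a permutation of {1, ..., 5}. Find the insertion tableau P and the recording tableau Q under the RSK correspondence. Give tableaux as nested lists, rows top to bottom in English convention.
P = [[1, 4, 5], [2], [3]], Q = [[1, 2, 4], [3], [5]]

Insert each entry of the permutation into P by Schensted row insertion, recording in Q the position of each new cell.

Insert 3: appended to row 1. P = [[3]], Q = [[1]].
Insert 4: appended to row 1. P = [[3, 4]], Q = [[1, 2]].
Insert 2: 2 bumps 3 from row 1; 3 starts row 2. P = [[2, 4], [3]], Q = [[1, 2], [3]].
Insert 5: appended to row 1. P = [[2, 4, 5], [3]], Q = [[1, 2, 4], [3]].
Insert 1: 1 bumps 2 from row 1; 2 bumps 3 from row 2; 3 starts row 3. P = [[1, 4, 5], [2], [3]], Q = [[1, 2, 4], [3], [5]].

So P = [[1, 4, 5], [2], [3]], Q = [[1, 2, 4], [3], [5]].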